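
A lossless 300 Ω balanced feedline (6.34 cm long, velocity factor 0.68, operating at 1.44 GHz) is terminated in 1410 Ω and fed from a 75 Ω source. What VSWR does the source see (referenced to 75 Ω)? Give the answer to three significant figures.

VSWR ≈ 17

λ = v/f = 0.68·c / 1.44 GHz = 0.142 m
βl = 2π·l/λ = 2π × 0.448 = 161°
tan(βl) = -0.342
Z_in = Z_0·(Z_L + jZ_0·tanβl)/(Z_0 + jZ_L·tanβl) = 439 + j604 Ω
Γ_s = (Z_in − Z_s)/(Z_in + Z_s) = (364 + j604)/(514 + j604), |Γ_s| = 0.889
VSWR = (1 + |Γ_s|)/(1 − |Γ_s|)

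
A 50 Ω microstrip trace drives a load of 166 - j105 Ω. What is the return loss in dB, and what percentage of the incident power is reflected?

RL ≈ 3.72 dB; 42.4% of incident power reflected

Γ = (116 − j105)/(216 − j105), |Γ| = 0.651
RL = −20·log₁₀(0.651) = 3.72 dB
P_refl/P_inc = |Γ|² = 0.424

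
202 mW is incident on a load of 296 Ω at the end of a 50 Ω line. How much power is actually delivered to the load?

P_delivered ≈ 99.9 mW

Γ = (296 − 50)/(296 + 50) = 0.711
|Γ|² = 0.505
P_refl = |Γ|²·P_inc = 102 mW, P_del = (1 − |Γ|²)·P_inc = 99.9 mW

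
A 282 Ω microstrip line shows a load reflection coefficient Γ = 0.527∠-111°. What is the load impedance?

Z_L ≈ 123 − j168 Ω

Z_L = Z_0·(1 + Γ)/(1 − Γ) = 282·(0.811 − j0.492)/(1.19 + j0.492)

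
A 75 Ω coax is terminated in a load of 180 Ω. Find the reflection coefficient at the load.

Γ = 0.412

Γ = (Z_L − Z_0)/(Z_L + Z_0) = (180 − 75)/(180 + 75) = 105/255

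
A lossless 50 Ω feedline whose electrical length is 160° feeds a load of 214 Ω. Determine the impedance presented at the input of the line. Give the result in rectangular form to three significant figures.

tan(βl) = tan(160°) = -0.364
Z_in = Z_0·(Z_L + jZ_0·tanβl)/(Z_0 + jZ_L·tanβl)
     = 50·(214 − j18.2)/(50 − j77.9)

Z_in ≈ 70.7 + j92 Ω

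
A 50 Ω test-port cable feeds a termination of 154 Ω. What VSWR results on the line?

VSWR ≈ 3.08

Γ = (154 − 50)/(154 + 50) = 0.51
VSWR = (1 + 0.51)/(1 − 0.51)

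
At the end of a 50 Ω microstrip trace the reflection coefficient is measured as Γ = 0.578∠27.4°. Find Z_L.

Z_L = Z_0·(1 + Γ)/(1 − Γ) = 50·(1.51 + j0.266)/(0.487 − j0.266)

Z_L ≈ 108 + j86.4 Ω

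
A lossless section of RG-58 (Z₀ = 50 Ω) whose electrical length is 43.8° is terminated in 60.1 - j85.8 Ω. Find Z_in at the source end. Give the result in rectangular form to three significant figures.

tan(βl) = tan(43.8°) = 0.959
Z_in = Z_0·(Z_L + jZ_0·tanβl)/(Z_0 + jZ_L·tanβl)
     = 50·(60.1 − j37.9)/(132 + j57.6)

Z_in ≈ 13.9 − j20.3 Ω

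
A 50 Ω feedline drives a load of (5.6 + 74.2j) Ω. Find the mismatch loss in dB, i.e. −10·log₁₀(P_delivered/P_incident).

mismatch loss ≈ 8.85 dB

Γ = (-44.4 + j74.2)/(55.6 + j74.2), |Γ| = 0.933
|Γ|² = 0.87, so P_del/P_inc = 1 − |Γ|² = 0.13
ML = −10·log₁₀(1 − |Γ|²)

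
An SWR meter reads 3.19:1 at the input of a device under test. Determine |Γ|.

|Γ| ≈ 0.523

|Γ| = (S − 1)/(S + 1) = (3.19 − 1)/(3.19 + 1) = 2.19/4.19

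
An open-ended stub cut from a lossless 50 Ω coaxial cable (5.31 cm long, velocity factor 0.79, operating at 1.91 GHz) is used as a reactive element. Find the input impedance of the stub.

λ = v/f = 0.79·c / 1.91 GHz = 0.124 m
βl = 2π·l/λ = 2π × 0.428 = 154°
tan(βl) = -0.486
For an open-ended stub, Z_in = −jZ_0·cot(βl) = −jZ_0/tan(βl)

Z_in ≈ +j103 Ω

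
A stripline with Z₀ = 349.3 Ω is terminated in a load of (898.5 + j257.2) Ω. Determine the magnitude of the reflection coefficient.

|Γ| ≈ 0.476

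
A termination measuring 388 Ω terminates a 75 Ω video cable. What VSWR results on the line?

Γ = (388 − 75)/(388 + 75) = 0.676
VSWR = (1 + 0.676)/(1 − 0.676)

VSWR ≈ 5.17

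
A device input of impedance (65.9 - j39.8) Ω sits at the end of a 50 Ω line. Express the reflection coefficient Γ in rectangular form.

Γ = (Z_L − Z_0)/(Z_L + Z_0) = (15.9 − j39.8)/(115.9 − j39.8)

Γ ≈ 0.228 − j0.265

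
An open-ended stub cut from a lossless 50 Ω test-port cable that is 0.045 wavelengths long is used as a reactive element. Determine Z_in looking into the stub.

Z_in ≈ −j172 Ω

βl = 2π × 0.045 = 16.2°
tan(βl) = 0.291
For an open-ended stub, Z_in = −jZ_0·cot(βl) = −jZ_0/tan(βl)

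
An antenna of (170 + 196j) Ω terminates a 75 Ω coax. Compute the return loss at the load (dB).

Γ = (95 + j196)/(245 + j196), |Γ| = 0.694
RL = −20·log₁₀|Γ| = −20·log₁₀(0.694)

RL ≈ 3.17 dB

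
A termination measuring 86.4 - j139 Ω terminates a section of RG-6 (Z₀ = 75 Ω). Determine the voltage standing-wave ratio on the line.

VSWR ≈ 4.79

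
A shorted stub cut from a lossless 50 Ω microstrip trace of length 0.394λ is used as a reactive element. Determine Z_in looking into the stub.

βl = 2π × 0.394 = 142°
tan(βl) = -0.786
For a shorted stub, Z_in = jZ_0·tan(βl)

Z_in ≈ −j39.3 Ω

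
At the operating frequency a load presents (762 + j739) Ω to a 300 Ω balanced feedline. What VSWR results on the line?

Γ = (Z_L − Z_0)/(Z_L + Z_0) = (462 + j739)/(1062 + j739)
|Γ| = 872/1290 = 0.674
VSWR = (1 + |Γ|)/(1 − |Γ|) = 1.67/0.326

VSWR ≈ 5.13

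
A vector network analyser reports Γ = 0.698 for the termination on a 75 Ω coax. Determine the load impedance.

Z_L = Z_0·(1 + Γ)/(1 − Γ) = 75·(1.7)/(0.302)

Z_L ≈ 422 Ω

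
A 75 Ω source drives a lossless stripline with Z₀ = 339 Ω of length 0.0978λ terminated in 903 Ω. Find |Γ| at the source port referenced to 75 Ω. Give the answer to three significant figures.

βl = 2π × 0.0978 = 35.2°
tan(βl) = 0.706
Z_in = Z_0·(Z_L + jZ_0·tanβl)/(Z_0 + jZ_L·tanβl) = 298 − j322 Ω
Γ_s = (Z_in − Z_s)/(Z_in + Z_s) = (223 − j322)/(373 − j322), |Γ_s| = 0.795

|Γ| ≈ 0.795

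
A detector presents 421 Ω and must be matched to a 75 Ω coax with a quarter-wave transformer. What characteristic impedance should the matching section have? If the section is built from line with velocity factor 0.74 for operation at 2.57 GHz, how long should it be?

Z_qwt ≈ 178 Ω; length ≈ 2.16 cm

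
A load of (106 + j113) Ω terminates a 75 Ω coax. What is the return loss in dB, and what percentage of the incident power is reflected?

RL ≈ 5.21 dB; 30.2% of incident power reflected

Γ = (31 + j113)/(181 + j113), |Γ| = 0.549
RL = −20·log₁₀(0.549) = 5.21 dB
P_refl/P_inc = |Γ|² = 0.302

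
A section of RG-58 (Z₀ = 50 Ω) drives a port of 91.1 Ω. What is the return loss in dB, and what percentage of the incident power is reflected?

RL ≈ 10.7 dB; 8.48% of incident power reflected

Γ = (91.1 − 50)/(91.1 + 50) = 0.291
RL = −20·log₁₀(0.291) = 10.7 dB
P_refl/P_inc = |Γ|² = 0.0848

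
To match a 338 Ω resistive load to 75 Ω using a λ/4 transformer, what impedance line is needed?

Z_qwt ≈ 159 Ω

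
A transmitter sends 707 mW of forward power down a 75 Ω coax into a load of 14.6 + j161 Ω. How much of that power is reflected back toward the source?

|Γ| = |(-60.4 + j161)/(89.6 + j161)| = 0.933
|Γ|² = 0.871
P_refl = |Γ|²·P_inc = 616 mW, P_del = (1 − |Γ|²)·P_inc = 91.2 mW

P_reflected ≈ 616 mW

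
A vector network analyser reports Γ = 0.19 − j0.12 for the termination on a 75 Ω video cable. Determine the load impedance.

Z_L ≈ 106 − j26.8 Ω

Z_L = Z_0·(1 + Γ)/(1 − Γ) = 75·(1.19 − j0.12)/(0.81 + j0.12)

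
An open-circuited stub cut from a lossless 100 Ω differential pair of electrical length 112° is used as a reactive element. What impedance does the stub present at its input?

Z_in ≈ +j40.4 Ω

tan(βl) = -2.48
For an open-circuited stub, Z_in = −jZ_0·cot(βl) = −jZ_0/tan(βl)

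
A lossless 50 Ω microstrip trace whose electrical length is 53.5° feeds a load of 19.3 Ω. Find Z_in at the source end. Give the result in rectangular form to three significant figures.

Z_in ≈ 42.9 + j45.2 Ω

tan(βl) = tan(53.5°) = 1.35
Z_in = Z_0·(Z_L + jZ_0·tanβl)/(Z_0 + jZ_L·tanβl)
     = 50·(19.3 + j67.6)/(50 + j26.1)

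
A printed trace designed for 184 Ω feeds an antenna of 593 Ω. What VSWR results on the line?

For a purely resistive load, VSWR = R_L/Z_0 or Z_0/R_L (whichever > 1) = 593/184

VSWR ≈ 3.22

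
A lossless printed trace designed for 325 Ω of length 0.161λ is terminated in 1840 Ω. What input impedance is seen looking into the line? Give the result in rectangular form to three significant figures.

Z_in ≈ 78.9 − j195 Ω

βl = 2π × 0.161 = 58°
tan(βl) = tan(58°) = 1.6
Z_in = Z_0·(Z_L + jZ_0·tanβl)/(Z_0 + jZ_L·tanβl)
     = 325·(1840 + j519)/(325 + j2940)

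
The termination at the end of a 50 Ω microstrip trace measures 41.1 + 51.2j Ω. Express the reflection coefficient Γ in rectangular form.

Γ ≈ 0.166 + j0.469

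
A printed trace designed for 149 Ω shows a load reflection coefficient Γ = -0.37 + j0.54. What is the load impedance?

Z_L = Z_0·(1 + Γ)/(1 − Γ) = 149·(0.63 + j0.54)/(1.37 − j0.54)

Z_L ≈ 39.3 + j74.2 Ω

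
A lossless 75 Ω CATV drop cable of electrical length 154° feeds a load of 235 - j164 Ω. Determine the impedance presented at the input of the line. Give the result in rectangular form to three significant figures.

Z_in ≈ 124 + j159 Ω

tan(βl) = tan(154°) = -0.488
Z_in = Z_0·(Z_L + jZ_0·tanβl)/(Z_0 + jZ_L·tanβl)
     = 75·(235 − j201)/(-4.99 − j115)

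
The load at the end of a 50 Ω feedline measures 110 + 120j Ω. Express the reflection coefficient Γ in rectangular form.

Γ = (Z_L − Z_0)/(Z_L + Z_0) = (60 + j120)/(160 + j120)

Γ ≈ 0.6 + j0.3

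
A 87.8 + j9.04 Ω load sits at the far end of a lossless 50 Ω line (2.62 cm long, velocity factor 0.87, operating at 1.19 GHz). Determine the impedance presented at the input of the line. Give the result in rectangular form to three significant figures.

λ = v/f = 0.87·c / 1.19 GHz = 0.219 m
βl = 2π·l/λ = 2π × 0.119 = 43°
tan(βl) = tan(43°) = 0.933
Z_in = Z_0·(Z_L + jZ_0·tanβl)/(Z_0 + jZ_L·tanβl)
     = 50·(87.8 + j55.7)/(41.6 + j81.9)

Z_in ≈ 48.7 − j28.9 Ω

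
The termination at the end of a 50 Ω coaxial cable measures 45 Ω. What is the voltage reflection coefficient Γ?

Γ = (Z_L − Z_0)/(Z_L + Z_0) = (45 − 50)/(45 + 50) = -5/95

Γ = -0.0526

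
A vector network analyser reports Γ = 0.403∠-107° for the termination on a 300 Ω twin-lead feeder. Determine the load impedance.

Z_L = Z_0·(1 + Γ)/(1 − Γ) = 300·(0.882 − j0.385)/(1.12 + j0.385)

Z_L ≈ 180 − j165 Ω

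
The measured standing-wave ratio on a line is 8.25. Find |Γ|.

|Γ| = (S − 1)/(S + 1) = (8.25 − 1)/(8.25 + 1) = 7.25/9.25

|Γ| ≈ 0.784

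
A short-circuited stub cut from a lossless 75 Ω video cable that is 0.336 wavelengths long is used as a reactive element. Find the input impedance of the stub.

βl = 2π × 0.336 = 121°
tan(βl) = -1.67
For a short-circuited stub, Z_in = jZ_0·tan(βl)

Z_in ≈ −j125 Ω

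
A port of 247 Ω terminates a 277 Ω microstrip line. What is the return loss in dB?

Γ = (247 − 277)/(247 + 277) = -0.0573
RL = −20·log₁₀|Γ| = −20·log₁₀(0.0573)

RL ≈ 24.8 dB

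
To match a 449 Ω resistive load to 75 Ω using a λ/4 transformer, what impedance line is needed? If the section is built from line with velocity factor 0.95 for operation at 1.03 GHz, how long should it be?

Z_qwt ≈ 184 Ω; length ≈ 6.92 cm

Z_qwt = √(Z_0·R_L) = √(75 × 449) = √33680
λ = 0.95·c/f = 0.277 m, so l = λ/4 = 0.0692 m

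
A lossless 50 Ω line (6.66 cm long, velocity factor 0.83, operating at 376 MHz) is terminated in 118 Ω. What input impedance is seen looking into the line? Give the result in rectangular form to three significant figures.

Z_in ≈ 45.5 − j42 Ω

λ = v/f = 0.83·c / 376 MHz = 0.662 m
βl = 2π·l/λ = 2π × 0.101 = 36.2°
tan(βl) = tan(36.2°) = 0.732
Z_in = Z_0·(Z_L + jZ_0·tanβl)/(Z_0 + jZ_L·tanβl)
     = 50·(118 + j36.6)/(50 + j86.4)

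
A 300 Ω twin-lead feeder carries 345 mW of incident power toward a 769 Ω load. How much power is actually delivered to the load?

P_delivered ≈ 279 mW

Γ = (769 − 300)/(769 + 300) = 0.439
|Γ|² = 0.192
P_refl = |Γ|²·P_inc = 66.4 mW, P_del = (1 − |Γ|²)·P_inc = 279 mW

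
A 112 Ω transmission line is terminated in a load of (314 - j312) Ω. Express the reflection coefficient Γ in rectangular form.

Γ ≈ 0.658 − j0.251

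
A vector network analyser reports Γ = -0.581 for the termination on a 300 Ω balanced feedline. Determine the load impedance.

Z_L ≈ 79.5 Ω

Z_L = Z_0·(1 + Γ)/(1 − Γ) = 300·(0.419)/(1.58)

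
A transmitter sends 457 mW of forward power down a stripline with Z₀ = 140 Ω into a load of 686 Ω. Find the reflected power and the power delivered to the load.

Γ = (686 − 140)/(686 + 140) = 0.661
|Γ|² = 0.437
P_refl = |Γ|²·P_inc = 200 mW, P_del = (1 − |Γ|²)·P_inc = 257 mW

P_reflected ≈ 200 mW; P_delivered ≈ 257 mW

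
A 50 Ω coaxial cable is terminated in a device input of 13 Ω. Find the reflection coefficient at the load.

Γ = -0.587

Γ = (Z_L − Z_0)/(Z_L + Z_0) = (13 − 50)/(13 + 50) = -37/63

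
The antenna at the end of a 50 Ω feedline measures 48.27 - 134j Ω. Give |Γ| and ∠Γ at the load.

Γ = (Z_L − Z_0)/(Z_L + Z_0) = (-1.73 − j134)/(98.27 − j134)
|Γ| = 134/166 = 0.806

Γ ≈ 0.806 ∠ -37°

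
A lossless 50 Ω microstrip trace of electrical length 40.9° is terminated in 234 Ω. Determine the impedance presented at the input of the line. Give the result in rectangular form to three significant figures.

Z_in ≈ 23.5 − j51.9 Ω

tan(βl) = tan(40.9°) = 0.866
Z_in = Z_0·(Z_L + jZ_0·tanβl)/(Z_0 + jZ_L·tanβl)
     = 50·(234 + j43.3)/(50 + j203)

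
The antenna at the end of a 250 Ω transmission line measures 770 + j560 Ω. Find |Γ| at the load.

|Γ| ≈ 0.657

Γ = (Z_L − Z_0)/(Z_L + Z_0) = (520 + j560)/(1020 + j560)
|Γ| = 764/1160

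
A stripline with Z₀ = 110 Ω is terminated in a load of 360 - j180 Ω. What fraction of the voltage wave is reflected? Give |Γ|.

Γ = (Z_L − Z_0)/(Z_L + Z_0) = (250 − j180)/(470 − j180)
|Γ| = 308/503

|Γ| ≈ 0.612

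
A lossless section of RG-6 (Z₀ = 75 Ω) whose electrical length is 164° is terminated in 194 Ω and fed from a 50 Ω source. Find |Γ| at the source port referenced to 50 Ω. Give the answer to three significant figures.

|Γ| ≈ 0.577

tan(βl) = -0.287
Z_in = Z_0·(Z_L + jZ_0·tanβl)/(Z_0 + jZ_L·tanβl) = 135 + j79 Ω
Γ_s = (Z_in − Z_s)/(Z_in + Z_s) = (85.4 + j79)/(185 + j79), |Γ_s| = 0.577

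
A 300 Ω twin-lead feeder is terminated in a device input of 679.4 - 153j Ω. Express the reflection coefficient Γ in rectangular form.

Γ ≈ 0.402 − j0.0934

Γ = (Z_L − Z_0)/(Z_L + Z_0) = (379.4 − j153)/(979.4 − j153)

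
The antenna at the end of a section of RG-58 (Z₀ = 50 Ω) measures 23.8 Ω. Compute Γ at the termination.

Γ = (Z_L − Z_0)/(Z_L + Z_0) = (23.8 − 50)/(23.8 + 50) = -26.2/73.8

Γ = -0.355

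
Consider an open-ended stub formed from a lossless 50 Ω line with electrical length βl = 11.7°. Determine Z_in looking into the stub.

tan(βl) = 0.207
For an open-ended stub, Z_in = −jZ_0·cot(βl) = −jZ_0/tan(βl)

Z_in ≈ −j241 Ω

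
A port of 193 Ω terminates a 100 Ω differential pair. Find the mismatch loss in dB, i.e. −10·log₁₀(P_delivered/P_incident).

Γ = (193 − 100)/(193 + 100) = 0.317
|Γ|² = 0.101, so P_del/P_inc = 1 − |Γ|² = 0.899
ML = −10·log₁₀(1 − |Γ|²)

mismatch loss ≈ 0.461 dB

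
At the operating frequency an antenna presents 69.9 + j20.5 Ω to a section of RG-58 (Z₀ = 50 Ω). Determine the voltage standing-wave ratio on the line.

Γ = (Z_L − Z_0)/(Z_L + Z_0) = (19.9 + j20.5)/(119.9 + j20.5)
|Γ| = 28.6/122 = 0.235
VSWR = (1 + |Γ|)/(1 − |Γ|) = 1.23/0.765

VSWR ≈ 1.61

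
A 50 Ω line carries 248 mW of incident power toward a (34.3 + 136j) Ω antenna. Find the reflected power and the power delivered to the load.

|Γ| = |(-15.7 + j136)/(84.3 + j136)| = 0.856
|Γ|² = 0.732
P_refl = |Γ|²·P_inc = 182 mW, P_del = (1 − |Γ|²)·P_inc = 66.4 mW

P_reflected ≈ 182 mW; P_delivered ≈ 66.4 mW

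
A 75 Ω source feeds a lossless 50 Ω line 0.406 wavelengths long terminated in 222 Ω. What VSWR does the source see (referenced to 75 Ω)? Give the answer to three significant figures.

VSWR ≈ 4.15

βl = 2π × 0.406 = 146°
tan(βl) = -0.67
Z_in = Z_0·(Z_L + jZ_0·tanβl)/(Z_0 + jZ_L·tanβl) = 32.6 + j63.6 Ω
Γ_s = (Z_in − Z_s)/(Z_in + Z_s) = (-42.4 + j63.6)/(108 + j63.6), |Γ_s| = 0.611
VSWR = (1 + |Γ_s|)/(1 − |Γ_s|)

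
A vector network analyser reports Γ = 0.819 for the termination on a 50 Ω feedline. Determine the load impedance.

Z_L ≈ 502 Ω

Z_L = Z_0·(1 + Γ)/(1 − Γ) = 50·(1.82)/(0.181)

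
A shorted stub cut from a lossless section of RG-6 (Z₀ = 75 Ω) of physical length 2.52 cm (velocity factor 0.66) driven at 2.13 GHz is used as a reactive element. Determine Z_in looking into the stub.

λ = v/f = 0.66·c / 2.13 GHz = 0.093 m
βl = 2π·l/λ = 2π × 0.271 = 97.6°
tan(βl) = -7.5
For a shorted stub, Z_in = jZ_0·tan(βl)

Z_in ≈ −j563 Ω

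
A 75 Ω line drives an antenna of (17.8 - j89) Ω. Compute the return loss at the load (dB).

RL ≈ 1.69 dB

Γ = (-57.2 − j89)/(92.8 − j89), |Γ| = 0.823
RL = −20·log₁₀|Γ| = −20·log₁₀(0.823)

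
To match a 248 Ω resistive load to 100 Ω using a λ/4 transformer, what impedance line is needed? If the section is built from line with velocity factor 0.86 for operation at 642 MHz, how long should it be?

Z_qwt = √(Z_0·R_L) = √(100 × 248) = √24800
λ = 0.86·c/f = 0.402 m, so l = λ/4 = 0.1 m

Z_qwt ≈ 157 Ω; length ≈ 10 cm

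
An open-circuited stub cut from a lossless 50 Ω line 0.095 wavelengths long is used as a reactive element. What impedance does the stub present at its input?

βl = 2π × 0.095 = 34.2°
tan(βl) = 0.68
For an open-circuited stub, Z_in = −jZ_0·cot(βl) = −jZ_0/tan(βl)

Z_in ≈ −j73.6 Ω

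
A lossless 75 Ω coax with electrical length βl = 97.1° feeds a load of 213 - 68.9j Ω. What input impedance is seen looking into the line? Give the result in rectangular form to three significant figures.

Z_in ≈ 24.9 + j16.3 Ω

tan(βl) = tan(97.1°) = -8.03
Z_in = Z_0·(Z_L + jZ_0·tanβl)/(Z_0 + jZ_L·tanβl)
     = 75·(213 − j671)/(-478 − j1710)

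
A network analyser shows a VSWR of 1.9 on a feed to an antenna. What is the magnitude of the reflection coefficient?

|Γ| = (S − 1)/(S + 1) = (1.9 − 1)/(1.9 + 1) = 0.9/2.9

|Γ| ≈ 0.31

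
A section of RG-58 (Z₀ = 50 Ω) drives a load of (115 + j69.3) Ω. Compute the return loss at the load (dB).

Γ = (65 + j69.3)/(165 + j69.3), |Γ| = 0.531
RL = −20·log₁₀|Γ| = −20·log₁₀(0.531)

RL ≈ 5.5 dB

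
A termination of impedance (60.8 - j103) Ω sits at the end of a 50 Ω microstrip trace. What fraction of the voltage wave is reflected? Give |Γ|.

Γ = (Z_L − Z_0)/(Z_L + Z_0) = (10.8 − j103)/(110.8 − j103)
|Γ| = 104/151

|Γ| ≈ 0.685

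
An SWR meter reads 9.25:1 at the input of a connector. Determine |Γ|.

|Γ| = (S − 1)/(S + 1) = (9.25 − 1)/(9.25 + 1) = 8.25/10.2

|Γ| ≈ 0.805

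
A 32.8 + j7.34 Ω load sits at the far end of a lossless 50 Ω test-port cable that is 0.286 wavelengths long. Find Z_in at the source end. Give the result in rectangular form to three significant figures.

βl = 2π × 0.286 = 103°
tan(βl) = tan(103°) = -4.35
Z_in = Z_0·(Z_L + jZ_0·tanβl)/(Z_0 + jZ_L·tanβl)
     = 50·(32.8 − j210)/(81.9 − j143)

Z_in ≈ 60.3 − j23.2 Ω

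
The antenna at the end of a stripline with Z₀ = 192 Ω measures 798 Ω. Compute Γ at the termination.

Γ = (Z_L − Z_0)/(Z_L + Z_0) = (798 − 192)/(798 + 192) = 606/990

Γ = 0.612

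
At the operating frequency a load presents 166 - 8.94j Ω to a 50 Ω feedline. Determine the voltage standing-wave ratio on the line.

Γ = (Z_L − Z_0)/(Z_L + Z_0) = (116 − j8.94)/(216 − j8.94)
|Γ| = 116/216 = 0.538
VSWR = (1 + |Γ|)/(1 − |Γ|) = 1.54/0.462

VSWR ≈ 3.33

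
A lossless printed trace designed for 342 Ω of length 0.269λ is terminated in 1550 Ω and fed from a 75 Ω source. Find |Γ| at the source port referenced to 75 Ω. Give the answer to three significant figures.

βl = 2π × 0.269 = 96.8°
tan(βl) = -8.34
Z_in = Z_0·(Z_L + jZ_0·tanβl)/(Z_0 + jZ_L·tanβl) = 76.5 + j39 Ω
Γ_s = (Z_in − Z_s)/(Z_in + Z_s) = (1.49 + j39)/(151 + j39), |Γ_s| = 0.249

|Γ| ≈ 0.249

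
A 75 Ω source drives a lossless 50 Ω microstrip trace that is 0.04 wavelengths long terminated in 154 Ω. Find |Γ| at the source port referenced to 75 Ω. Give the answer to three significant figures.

|Γ| ≈ 0.382

βl = 2π × 0.04 = 14.4°
tan(βl) = 0.257
Z_in = Z_0·(Z_L + jZ_0·tanβl)/(Z_0 + jZ_L·tanβl) = 101 − j67 Ω
Γ_s = (Z_in − Z_s)/(Z_in + Z_s) = (26 − j67)/(176 − j67), |Γ_s| = 0.382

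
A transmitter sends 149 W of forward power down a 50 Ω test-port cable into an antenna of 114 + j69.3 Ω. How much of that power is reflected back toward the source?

|Γ| = |(64 + j69.3)/(164 + j69.3)| = 0.53
|Γ|² = 0.281
P_refl = |Γ|²·P_inc = 41.8 W, P_del = (1 − |Γ|²)·P_inc = 107 W

P_reflected ≈ 41.8 W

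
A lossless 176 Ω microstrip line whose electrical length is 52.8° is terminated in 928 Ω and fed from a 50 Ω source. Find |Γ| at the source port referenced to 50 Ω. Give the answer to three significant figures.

tan(βl) = 1.32
Z_in = Z_0·(Z_L + jZ_0·tanβl)/(Z_0 + jZ_L·tanβl) = 51.5 − j126 Ω
Γ_s = (Z_in − Z_s)/(Z_in + Z_s) = (1.54 − j126)/(102 − j126), |Γ_s| = 0.779

|Γ| ≈ 0.779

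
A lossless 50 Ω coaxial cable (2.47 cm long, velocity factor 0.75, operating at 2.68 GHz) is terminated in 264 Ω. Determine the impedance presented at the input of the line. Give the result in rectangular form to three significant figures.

λ = v/f = 0.75·c / 2.68 GHz = 0.084 m
βl = 2π·l/λ = 2π × 0.294 = 106°
tan(βl) = tan(106°) = -3.51
Z_in = Z_0·(Z_L + jZ_0·tanβl)/(Z_0 + jZ_L·tanβl)
     = 50·(264 − j175)/(50 − j926)

Z_in ≈ 10.2 + j13.7 Ω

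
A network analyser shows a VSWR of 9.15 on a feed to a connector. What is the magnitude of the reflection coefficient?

|Γ| ≈ 0.803

|Γ| = (S − 1)/(S + 1) = (9.15 − 1)/(9.15 + 1) = 8.15/10.2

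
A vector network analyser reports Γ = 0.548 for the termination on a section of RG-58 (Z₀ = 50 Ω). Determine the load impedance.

Z_L ≈ 171 Ω

Z_L = Z_0·(1 + Γ)/(1 − Γ) = 50·(1.55)/(0.452)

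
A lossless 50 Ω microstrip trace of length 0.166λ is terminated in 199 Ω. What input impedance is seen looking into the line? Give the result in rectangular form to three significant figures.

βl = 2π × 0.166 = 59.8°
tan(βl) = tan(59.8°) = 1.72
Z_in = Z_0·(Z_L + jZ_0·tanβl)/(Z_0 + jZ_L·tanβl)
     = 50·(199 + j85.8)/(50 + j341)

Z_in ≈ 16.5 − j26.7 Ω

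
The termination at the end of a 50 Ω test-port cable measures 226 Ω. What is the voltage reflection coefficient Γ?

Γ = 0.638

Γ = (Z_L − Z_0)/(Z_L + Z_0) = (226 − 50)/(226 + 50) = 176/276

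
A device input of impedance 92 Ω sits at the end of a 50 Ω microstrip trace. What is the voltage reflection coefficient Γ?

Γ = 0.296

Γ = (Z_L − Z_0)/(Z_L + Z_0) = (92 − 50)/(92 + 50) = 42/142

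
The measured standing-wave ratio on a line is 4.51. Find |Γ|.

|Γ| ≈ 0.637

|Γ| = (S − 1)/(S + 1) = (4.51 − 1)/(4.51 + 1) = 3.51/5.51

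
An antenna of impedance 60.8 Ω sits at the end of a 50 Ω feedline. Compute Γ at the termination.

Γ = (Z_L − Z_0)/(Z_L + Z_0) = (60.8 − 50)/(60.8 + 50) = 10.8/110.8

Γ = 0.0975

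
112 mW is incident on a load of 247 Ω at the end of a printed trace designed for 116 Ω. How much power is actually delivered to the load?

Γ = (247 − 116)/(247 + 116) = 0.361
|Γ|² = 0.13
P_refl = |Γ|²·P_inc = 14.6 mW, P_del = (1 − |Γ|²)·P_inc = 97.4 mW

P_delivered ≈ 97.4 mW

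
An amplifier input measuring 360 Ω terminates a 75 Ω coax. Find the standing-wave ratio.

For a purely resistive load, VSWR = R_L/Z_0 or Z_0/R_L (whichever > 1) = 360/75

VSWR ≈ 4.8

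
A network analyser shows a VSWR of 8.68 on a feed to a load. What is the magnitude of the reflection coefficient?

|Γ| ≈ 0.793

|Γ| = (S − 1)/(S + 1) = (8.68 − 1)/(8.68 + 1) = 7.68/9.68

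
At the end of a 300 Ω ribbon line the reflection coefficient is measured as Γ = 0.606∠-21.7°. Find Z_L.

Z_L = Z_0·(1 + Γ)/(1 − Γ) = 300·(1.56 − j0.224)/(0.437 + j0.224)

Z_L ≈ 787 − j558 Ω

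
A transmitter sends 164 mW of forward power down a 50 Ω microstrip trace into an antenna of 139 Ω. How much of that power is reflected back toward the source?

Γ = (139 − 50)/(139 + 50) = 0.471
|Γ|² = 0.222
P_refl = |Γ|²·P_inc = 36.4 mW, P_del = (1 − |Γ|²)·P_inc = 128 mW

P_reflected ≈ 36.4 mW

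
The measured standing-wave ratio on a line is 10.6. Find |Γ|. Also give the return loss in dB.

|Γ| ≈ 0.828; return loss ≈ 1.64 dB

|Γ| = (S − 1)/(S + 1) = (10.6 − 1)/(10.6 + 1) = 9.6/11.6
RL = −20·log₁₀|Γ| = −20·log₁₀(0.828)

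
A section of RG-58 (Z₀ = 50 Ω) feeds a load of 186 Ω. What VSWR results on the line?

Γ = (186 − 50)/(186 + 50) = 0.576
VSWR = (1 + 0.576)/(1 − 0.576)

VSWR ≈ 3.72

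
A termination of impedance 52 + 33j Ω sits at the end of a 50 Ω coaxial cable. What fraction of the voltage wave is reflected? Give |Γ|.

Γ = (Z_L − Z_0)/(Z_L + Z_0) = (2 + j33)/(102 + j33)
|Γ| = 33.1/107

|Γ| ≈ 0.308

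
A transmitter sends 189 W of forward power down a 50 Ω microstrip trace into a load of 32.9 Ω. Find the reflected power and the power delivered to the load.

P_reflected ≈ 8.04 W; P_delivered ≈ 181 W

Γ = (32.9 − 50)/(32.9 + 50) = -0.206
|Γ|² = 0.0425
P_refl = |Γ|²·P_inc = 8.04 W, P_del = (1 − |Γ|²)·P_inc = 181 W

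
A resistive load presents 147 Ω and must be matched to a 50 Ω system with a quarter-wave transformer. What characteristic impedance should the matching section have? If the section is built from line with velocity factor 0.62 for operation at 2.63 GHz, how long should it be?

Z_qwt = √(Z_0·R_L) = √(50 × 147) = √7350
λ = 0.62·c/f = 0.0707 m, so l = λ/4 = 0.0177 m

Z_qwt ≈ 85.7 Ω; length ≈ 1.77 cm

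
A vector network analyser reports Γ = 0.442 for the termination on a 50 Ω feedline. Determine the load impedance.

Z_L = Z_0·(1 + Γ)/(1 − Γ) = 50·(1.44)/(0.558)

Z_L ≈ 129 Ω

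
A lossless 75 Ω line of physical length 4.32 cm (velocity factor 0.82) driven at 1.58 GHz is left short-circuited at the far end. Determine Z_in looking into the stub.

λ = v/f = 0.82·c / 1.58 GHz = 0.156 m
βl = 2π·l/λ = 2π × 0.277 = 99.9°
tan(βl) = -5.74
For a short-circuited stub, Z_in = jZ_0·tan(βl)

Z_in ≈ −j430 Ω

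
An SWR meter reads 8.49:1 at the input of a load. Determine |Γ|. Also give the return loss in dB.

|Γ| = (S − 1)/(S + 1) = (8.49 − 1)/(8.49 + 1) = 7.49/9.49
RL = −20·log₁₀|Γ| = −20·log₁₀(0.789)

|Γ| ≈ 0.789; return loss ≈ 2.06 dB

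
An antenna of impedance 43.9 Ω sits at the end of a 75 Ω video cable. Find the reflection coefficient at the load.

Γ = (Z_L − Z_0)/(Z_L + Z_0) = (43.9 − 75)/(43.9 + 75) = -31.1/118.9

Γ = -0.262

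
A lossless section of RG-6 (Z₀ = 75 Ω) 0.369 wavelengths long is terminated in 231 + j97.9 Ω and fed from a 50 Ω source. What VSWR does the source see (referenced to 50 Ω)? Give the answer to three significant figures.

βl = 2π × 0.369 = 133°
tan(βl) = -1.08
Z_in = Z_0·(Z_L + jZ_0·tanβl)/(Z_0 + jZ_L·tanβl) = 29.7 + j48 Ω
Γ_s = (Z_in − Z_s)/(Z_in + Z_s) = (-20.3 + j48)/(79.7 + j48), |Γ_s| = 0.56
VSWR = (1 + |Γ_s|)/(1 − |Γ_s|)

VSWR ≈ 3.55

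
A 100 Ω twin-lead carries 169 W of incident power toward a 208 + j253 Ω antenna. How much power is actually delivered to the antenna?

|Γ| = |(108 + j253)/(308 + j253)| = 0.69
|Γ|² = 0.476
P_refl = |Γ|²·P_inc = 80.5 W, P_del = (1 − |Γ|²)·P_inc = 88.5 W

P_delivered ≈ 88.5 W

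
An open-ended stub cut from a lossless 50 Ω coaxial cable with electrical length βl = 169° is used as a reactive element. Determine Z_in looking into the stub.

Z_in ≈ +j257 Ω

tan(βl) = -0.194
For an open-ended stub, Z_in = −jZ_0·cot(βl) = −jZ_0/tan(βl)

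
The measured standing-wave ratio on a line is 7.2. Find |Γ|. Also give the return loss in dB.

|Γ| = (S − 1)/(S + 1) = (7.2 − 1)/(7.2 + 1) = 6.2/8.2
RL = −20·log₁₀|Γ| = −20·log₁₀(0.756)

|Γ| ≈ 0.756; return loss ≈ 2.43 dB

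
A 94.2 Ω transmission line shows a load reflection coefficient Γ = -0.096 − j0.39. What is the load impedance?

Z_L = Z_0·(1 + Γ)/(1 − Γ) = 94.2·(0.904 − j0.39)/(1.1 + j0.39)

Z_L ≈ 58.4 − j54.3 Ω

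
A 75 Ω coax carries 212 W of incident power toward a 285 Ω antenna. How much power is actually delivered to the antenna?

Γ = (285 − 75)/(285 + 75) = 0.583
|Γ|² = 0.34
P_refl = |Γ|²·P_inc = 72.1 W, P_del = (1 − |Γ|²)·P_inc = 140 W

P_delivered ≈ 140 W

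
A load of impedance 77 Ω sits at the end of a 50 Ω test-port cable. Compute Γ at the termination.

Γ = (Z_L − Z_0)/(Z_L + Z_0) = (77 − 50)/(77 + 50) = 27/127

Γ = 0.213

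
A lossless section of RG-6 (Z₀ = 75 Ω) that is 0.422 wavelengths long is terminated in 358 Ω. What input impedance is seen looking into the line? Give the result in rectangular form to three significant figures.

βl = 2π × 0.422 = 152°
tan(βl) = tan(152°) = -0.534
Z_in = Z_0·(Z_L + jZ_0·tanβl)/(Z_0 + jZ_L·tanβl)
     = 75·(358 − j40)/(75 − j191)

Z_in ≈ 61.4 + j116 Ω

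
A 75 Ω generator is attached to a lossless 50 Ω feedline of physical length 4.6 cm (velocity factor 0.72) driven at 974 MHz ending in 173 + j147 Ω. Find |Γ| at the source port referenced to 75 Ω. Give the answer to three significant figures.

|Γ| ≈ 0.785

λ = v/f = 0.72·c / 974 MHz = 0.222 m
βl = 2π·l/λ = 2π × 0.207 = 74.7°
tan(βl) = 3.65
Z_in = Z_0·(Z_L + jZ_0·tanβl)/(Z_0 + jZ_L·tanβl) = 9.75 − j21.2 Ω
Γ_s = (Z_in − Z_s)/(Z_in + Z_s) = (-65.3 − j21.2)/(84.7 − j21.2), |Γ_s| = 0.785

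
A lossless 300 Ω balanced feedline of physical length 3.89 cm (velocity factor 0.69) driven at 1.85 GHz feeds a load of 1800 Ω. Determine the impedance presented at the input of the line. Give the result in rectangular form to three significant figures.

Z_in ≈ 73.8 + j203 Ω

λ = v/f = 0.69·c / 1.85 GHz = 0.112 m
βl = 2π·l/λ = 2π × 0.348 = 125°
tan(βl) = tan(125°) = -1.42
Z_in = Z_0·(Z_L + jZ_0·tanβl)/(Z_0 + jZ_L·tanβl)
     = 300·(1800 − j426)/(300 − j2560)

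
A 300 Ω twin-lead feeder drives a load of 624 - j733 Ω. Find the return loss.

Γ = (324 − j733)/(924 − j733), |Γ| = 0.679
RL = −20·log₁₀|Γ| = −20·log₁₀(0.679)

RL ≈ 3.36 dB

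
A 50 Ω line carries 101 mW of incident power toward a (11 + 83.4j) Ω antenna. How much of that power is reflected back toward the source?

P_reflected ≈ 80.2 mW

|Γ| = |(-39 + j83.4)/(61 + j83.4)| = 0.891
|Γ|² = 0.794
P_refl = |Γ|²·P_inc = 80.2 mW, P_del = (1 − |Γ|²)·P_inc = 20.8 mW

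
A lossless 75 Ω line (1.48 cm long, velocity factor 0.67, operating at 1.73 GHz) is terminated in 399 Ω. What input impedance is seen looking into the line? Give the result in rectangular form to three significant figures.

λ = v/f = 0.67·c / 1.73 GHz = 0.116 m
βl = 2π·l/λ = 2π × 0.127 = 45.9°
tan(βl) = tan(45.9°) = 1.03
Z_in = Z_0·(Z_L + jZ_0·tanβl)/(Z_0 + jZ_L·tanβl)
     = 75·(399 + j77.3)/(75 + j411)

Z_in ≈ 26.5 − j68 Ω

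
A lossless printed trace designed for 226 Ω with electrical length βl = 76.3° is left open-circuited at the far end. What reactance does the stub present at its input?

X_in ≈ -55.1 Ω (capacitive)

tan(βl) = 4.1
For an open-circuited stub, Z_in = −jZ_0·cot(βl) = −jZ_0/tan(βl)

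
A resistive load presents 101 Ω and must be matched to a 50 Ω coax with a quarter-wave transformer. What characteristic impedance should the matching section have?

Z_qwt = √(Z_0·R_L) = √(50 × 101) = √5050

Z_qwt ≈ 71.1 Ω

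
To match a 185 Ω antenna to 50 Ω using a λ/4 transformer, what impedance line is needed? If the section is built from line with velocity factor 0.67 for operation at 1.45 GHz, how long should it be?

Z_qwt ≈ 96.2 Ω; length ≈ 3.47 cm

Z_qwt = √(Z_0·R_L) = √(50 × 185) = √9250
λ = 0.67·c/f = 0.139 m, so l = λ/4 = 0.0347 m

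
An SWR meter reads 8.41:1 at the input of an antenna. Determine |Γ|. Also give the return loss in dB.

|Γ| ≈ 0.787; return loss ≈ 2.08 dB

|Γ| = (S − 1)/(S + 1) = (8.41 − 1)/(8.41 + 1) = 7.41/9.41
RL = −20·log₁₀|Γ| = −20·log₁₀(0.787)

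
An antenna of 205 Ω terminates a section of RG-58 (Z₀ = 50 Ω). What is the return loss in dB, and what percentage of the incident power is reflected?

Γ = (205 − 50)/(205 + 50) = 0.608
RL = −20·log₁₀(0.608) = 4.32 dB
P_refl/P_inc = |Γ|² = 0.369

RL ≈ 4.32 dB; 36.9% of incident power reflected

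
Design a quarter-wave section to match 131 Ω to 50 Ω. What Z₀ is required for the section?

Z_qwt ≈ 80.9 Ω

Z_qwt = √(Z_0·R_L) = √(50 × 131) = √6550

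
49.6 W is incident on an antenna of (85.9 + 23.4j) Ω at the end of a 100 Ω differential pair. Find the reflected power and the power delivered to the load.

|Γ| = |(-14.1 + j23.4)/(185.9 + j23.4)| = 0.146
|Γ|² = 0.0213
P_refl = |Γ|²·P_inc = 1.05 W, P_del = (1 − |Γ|²)·P_inc = 48.5 W

P_reflected ≈ 1.05 W; P_delivered ≈ 48.5 W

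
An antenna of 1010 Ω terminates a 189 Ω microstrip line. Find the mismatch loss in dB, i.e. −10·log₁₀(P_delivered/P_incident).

Γ = (1010 − 189)/(1010 + 189) = 0.685
|Γ|² = 0.469, so P_del/P_inc = 1 − |Γ|² = 0.531
ML = −10·log₁₀(1 − |Γ|²)

mismatch loss ≈ 2.75 dB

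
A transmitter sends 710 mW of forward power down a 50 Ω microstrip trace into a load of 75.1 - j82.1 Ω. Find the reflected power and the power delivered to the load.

P_reflected ≈ 234 mW; P_delivered ≈ 476 mW

|Γ| = |(25.1 − j82.1)/(125.1 − j82.1)| = 0.574
|Γ|² = 0.329
P_refl = |Γ|²·P_inc = 234 mW, P_del = (1 − |Γ|²)·P_inc = 476 mW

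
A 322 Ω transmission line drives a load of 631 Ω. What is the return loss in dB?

RL ≈ 9.78 dB

Γ = (631 − 322)/(631 + 322) = 0.324
RL = −20·log₁₀|Γ| = −20·log₁₀(0.324)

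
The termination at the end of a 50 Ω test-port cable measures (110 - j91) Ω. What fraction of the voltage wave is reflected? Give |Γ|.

|Γ| ≈ 0.592

Γ = (Z_L − Z_0)/(Z_L + Z_0) = (60 − j91)/(160 − j91)
|Γ| = 109/184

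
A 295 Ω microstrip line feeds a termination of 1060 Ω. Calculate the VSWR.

VSWR ≈ 3.59

Γ = (1060 − 295)/(1060 + 295) = 0.565
VSWR = (1 + 0.565)/(1 − 0.565)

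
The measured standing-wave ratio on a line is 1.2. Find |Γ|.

|Γ| = (S − 1)/(S + 1) = (1.2 − 1)/(1.2 + 1) = 0.2/2.2

|Γ| ≈ 0.0909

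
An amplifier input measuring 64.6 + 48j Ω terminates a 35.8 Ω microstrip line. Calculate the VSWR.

VSWR ≈ 3.02

Γ = (Z_L − Z_0)/(Z_L + Z_0) = (28.8 + j48)/(100.4 + j48)
|Γ| = 56/111 = 0.503
VSWR = (1 + |Γ|)/(1 − |Γ|) = 1.5/0.497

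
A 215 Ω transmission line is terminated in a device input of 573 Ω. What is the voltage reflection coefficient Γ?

Γ = (Z_L − Z_0)/(Z_L + Z_0) = (573 − 215)/(573 + 215) = 358/788

Γ = 0.454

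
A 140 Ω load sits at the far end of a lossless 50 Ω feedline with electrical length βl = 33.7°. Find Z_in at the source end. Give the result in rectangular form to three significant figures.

tan(βl) = tan(33.7°) = 0.667
Z_in = Z_0·(Z_L + jZ_0·tanβl)/(Z_0 + jZ_L·tanβl)
     = 50·(140 + j33.3)/(50 + j93.4)

Z_in ≈ 45.1 − j50.8 Ω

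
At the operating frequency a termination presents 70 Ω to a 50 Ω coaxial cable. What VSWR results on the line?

VSWR ≈ 1.4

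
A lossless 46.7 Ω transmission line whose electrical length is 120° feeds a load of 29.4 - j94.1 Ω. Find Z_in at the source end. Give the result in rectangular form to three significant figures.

Z_in ≈ 15.9 + j63.3 Ω

tan(βl) = tan(120°) = -1.73
Z_in = Z_0·(Z_L + jZ_0·tanβl)/(Z_0 + jZ_L·tanβl)
     = 46.7·(29.4 − j175)/(-116 − j50.9)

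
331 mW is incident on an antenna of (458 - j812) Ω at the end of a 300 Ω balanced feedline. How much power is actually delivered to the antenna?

|Γ| = |(158 − j812)/(758 − j812)| = 0.745
|Γ|² = 0.555
P_refl = |Γ|²·P_inc = 184 mW, P_del = (1 − |Γ|²)·P_inc = 147 mW

P_delivered ≈ 147 mW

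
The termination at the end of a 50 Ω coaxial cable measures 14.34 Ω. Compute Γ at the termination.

Γ = -0.554

Γ = (Z_L − Z_0)/(Z_L + Z_0) = (14.34 − 50)/(14.34 + 50) = -35.66/64.34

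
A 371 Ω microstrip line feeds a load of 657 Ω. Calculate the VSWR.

For a purely resistive load, VSWR = R_L/Z_0 or Z_0/R_L (whichever > 1) = 657/371

VSWR ≈ 1.77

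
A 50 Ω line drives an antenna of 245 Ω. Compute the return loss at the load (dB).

Γ = (245 − 50)/(245 + 50) = 0.661
RL = −20·log₁₀|Γ| = −20·log₁₀(0.661)

RL ≈ 3.6 dB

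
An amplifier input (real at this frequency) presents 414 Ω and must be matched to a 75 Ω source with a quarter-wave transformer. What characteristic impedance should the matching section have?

Z_qwt = √(Z_0·R_L) = √(75 × 414) = √31050

Z_qwt ≈ 176 Ω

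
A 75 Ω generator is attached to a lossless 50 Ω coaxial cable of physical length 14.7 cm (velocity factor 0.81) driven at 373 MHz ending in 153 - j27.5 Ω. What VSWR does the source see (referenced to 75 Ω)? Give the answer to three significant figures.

VSWR ≈ 4.74

λ = v/f = 0.81·c / 373 MHz = 0.651 m
βl = 2π·l/λ = 2π × 0.226 = 81.2°
tan(βl) = 6.48
Z_in = Z_0·(Z_L + jZ_0·tanβl)/(Z_0 + jZ_L·tanβl) = 15.9 − j4.06 Ω
Γ_s = (Z_in − Z_s)/(Z_in + Z_s) = (-59.1 − j4.06)/(90.9 − j4.06), |Γ_s| = 0.651
VSWR = (1 + |Γ_s|)/(1 − |Γ_s|)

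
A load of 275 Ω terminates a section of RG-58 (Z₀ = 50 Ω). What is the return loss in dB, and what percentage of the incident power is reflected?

RL ≈ 3.19 dB; 47.9% of incident power reflected

Γ = (275 − 50)/(275 + 50) = 0.692
RL = −20·log₁₀(0.692) = 3.19 dB
P_refl/P_inc = |Γ|² = 0.479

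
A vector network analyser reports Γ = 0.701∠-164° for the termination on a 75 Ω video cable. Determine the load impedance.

Z_L = Z_0·(1 + Γ)/(1 − Γ) = 75·(0.326 − j0.193)/(1.67 + j0.193)

Z_L ≈ 13.4 − j10.2 Ω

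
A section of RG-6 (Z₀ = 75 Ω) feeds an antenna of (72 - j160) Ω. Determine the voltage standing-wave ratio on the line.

VSWR ≈ 6.59

Γ = (Z_L − Z_0)/(Z_L + Z_0) = (-3 − j160)/(147 − j160)
|Γ| = 160/217 = 0.737
VSWR = (1 + |Γ|)/(1 − |Γ|) = 1.74/0.263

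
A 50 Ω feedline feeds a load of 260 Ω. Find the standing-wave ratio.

VSWR ≈ 5.2

For a purely resistive load, VSWR = R_L/Z_0 or Z_0/R_L (whichever > 1) = 260/50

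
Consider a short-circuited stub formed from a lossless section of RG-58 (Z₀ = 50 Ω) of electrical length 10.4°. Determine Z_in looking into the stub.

Z_in ≈ +j9.18 Ω

tan(βl) = 0.184
For a short-circuited stub, Z_in = jZ_0·tan(βl)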